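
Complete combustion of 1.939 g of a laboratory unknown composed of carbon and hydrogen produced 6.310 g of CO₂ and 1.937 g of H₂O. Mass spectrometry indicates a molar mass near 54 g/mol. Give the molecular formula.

mol C = 6.310 g CO₂ ÷ 44.009 g/mol = 0.14338 mol
mol H = 2 × 1.937 g H₂O ÷ 18.015 g/mol = 0.21504 mol
Divide by the smallest (0.14338 mol): C 1.000, H 1.500
Multiplying each by 2 gives whole numbers: C 2.00, H 3.00
Empirical formula: C2H3
Empirical-formula mass = 27.05 g/mol; 54 ÷ 27.05 ≈ 2, so the molecular formula is C4H6.

C4H6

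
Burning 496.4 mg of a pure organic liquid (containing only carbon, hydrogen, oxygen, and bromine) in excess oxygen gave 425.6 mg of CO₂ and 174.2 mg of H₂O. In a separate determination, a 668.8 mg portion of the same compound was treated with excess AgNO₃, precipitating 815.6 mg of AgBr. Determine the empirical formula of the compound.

mol C = 0.4256 g CO₂ ÷ 44.009 g/mol = 0.0096707 mol
mol H = 2 × 0.1742 g H₂O ÷ 18.015 g/mol = 0.019339 mol
From the AgBr data: mol Br per gram of compound = (0.8156 ÷ 187.772) ÷ 0.6688 = 0.0064946 mol/g, so in the 0.4964 g combustion sample mol Br = 0.0032239 mol
mass O = 0.4964 − (0.11616 + 0.019494 + 0.25760) = 0.10315 g → mol O = 0.10315 ÷ 15.999 = 0.0064471 mol
Divide by the smallest (0.0032239 mol): C 3.000, H 5.999, Br 1.000, O 2.000

C3H6BrO2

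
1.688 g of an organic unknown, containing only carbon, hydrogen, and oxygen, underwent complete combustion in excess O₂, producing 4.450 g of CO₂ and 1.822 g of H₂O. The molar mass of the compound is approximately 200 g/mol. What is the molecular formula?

mol C = 4.450 g CO₂ ÷ 44.009 g/mol = 0.10112 mol
mol H = 2 × 1.822 g H₂O ÷ 18.015 g/mol = 0.20228 mol
mass O = 1.688 − (1.2145 + 0.20389) = 0.26961 g → mol O = 0.26961 ÷ 15.999 = 0.016851 mol
Divide by the smallest (0.016851 mol): C 6.000, H 12.004, O 1.000
Empirical formula: C6H12O
Empirical-formula mass = 100.16 g/mol; 200 ÷ 100.16 ≈ 2, so the molecular formula is C12H24O2.

C12H24O2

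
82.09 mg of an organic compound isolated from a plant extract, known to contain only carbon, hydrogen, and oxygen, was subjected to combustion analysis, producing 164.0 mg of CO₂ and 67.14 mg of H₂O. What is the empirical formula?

C2H4O

mol C = 0.1640 g CO₂ ÷ 44.009 g/mol = 0.0037265 mol
mol H = 2 × 0.06714 g H₂O ÷ 18.015 g/mol = 0.0074538 mol
mass O = 0.08209 − (0.044759 + 0.0075134) = 0.029817 g → mol O = 0.029817 ÷ 15.999 = 0.0018637 mol
Divide by the smallest (0.0018637 mol): C 2.000, H 3.999, O 1.000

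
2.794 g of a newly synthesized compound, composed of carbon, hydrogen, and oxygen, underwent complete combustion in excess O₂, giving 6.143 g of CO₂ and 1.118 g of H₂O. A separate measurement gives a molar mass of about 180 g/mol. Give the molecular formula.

mol C = 6.143 g CO₂ ÷ 44.009 g/mol = 0.13959 mol
mol H = 2 × 1.118 g H₂O ÷ 18.015 g/mol = 0.12412 mol
mass O = 2.794 − (1.6766 + 0.12511) = 0.99233 g → mol O = 0.99233 ÷ 15.999 = 0.062025 mol
Divide by the smallest (0.062025 mol): C 2.250, H 2.001, O 1.000
Multiplying each by 4 gives whole numbers: C 9.00, H 8.00, O 4.00
Empirical formula: C9H8O4
Empirical-formula mass = 180.16 g/mol; 180 ÷ 180.16 ≈ 1, so the molecular formula is C9H8O4.

C9H8O4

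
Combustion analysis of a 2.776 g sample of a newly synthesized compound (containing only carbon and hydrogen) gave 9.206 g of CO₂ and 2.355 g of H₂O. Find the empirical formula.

mol C = 9.206 g CO₂ ÷ 44.009 g/mol = 0.20918 mol
mol H = 2 × 2.355 g H₂O ÷ 18.015 g/mol = 0.26145 mol
Divide by the smallest (0.20918 mol): C 1.000, H 1.250
Multiplying each by 4 gives whole numbers: C 4.00, H 5.00

C4H5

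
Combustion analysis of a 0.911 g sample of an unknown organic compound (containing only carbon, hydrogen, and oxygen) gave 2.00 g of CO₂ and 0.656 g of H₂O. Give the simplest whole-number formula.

C5H8O2

mol C = 2.00 g CO₂ ÷ 44.009 g/mol = 0.04545 mol
mol H = 2 × 0.656 g H₂O ÷ 18.015 g/mol = 0.07283 mol
mass O = 0.911 − (0.5458 + 0.07341) = 0.2917 g → mol O = 0.2917 ÷ 15.999 = 0.01824 mol
Divide by the smallest (0.01824 mol): C 2.492, H 3.994, O 1.000
Multiplying each by 2 gives whole numbers: C 4.98, H 7.99, O 2.00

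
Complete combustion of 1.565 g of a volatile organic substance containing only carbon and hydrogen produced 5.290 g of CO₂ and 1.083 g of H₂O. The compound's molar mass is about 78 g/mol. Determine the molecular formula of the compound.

mol C = 5.290 g CO₂ ÷ 44.009 g/mol = 0.12020 mol
mol H = 2 × 1.083 g H₂O ÷ 18.015 g/mol = 0.12023 mol
Divide by the smallest (0.12020 mol): C 1.000, H 1.000
Empirical formula: CH
Empirical-formula mass = 13.02 g/mol; 78 ÷ 13.02 ≈ 6, so the molecular formula is C6H6.

C6H6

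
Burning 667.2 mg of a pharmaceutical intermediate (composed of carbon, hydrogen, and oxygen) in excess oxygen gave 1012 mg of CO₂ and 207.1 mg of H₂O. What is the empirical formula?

CHO

mol C = 1.012 g CO₂ ÷ 44.009 g/mol = 0.022995 mol
mol H = 2 × 0.2071 g H₂O ÷ 18.015 g/mol = 0.022992 mol
mass O = 0.6672 − (0.27620 + 0.023176) = 0.36783 g → mol O = 0.36783 ÷ 15.999 = 0.022991 mol
Divide by the smallest (0.022991 mol): C 1.000, H 1.000, O 1.000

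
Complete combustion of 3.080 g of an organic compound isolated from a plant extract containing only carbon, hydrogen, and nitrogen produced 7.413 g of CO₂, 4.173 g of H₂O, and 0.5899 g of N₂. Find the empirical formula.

C4H11N

mol C = 7.413 g CO₂ ÷ 44.009 g/mol = 0.16844 mol
mol H = 2 × 4.173 g H₂O ÷ 18.015 g/mol = 0.46328 mol
mol N = 2 × 0.5899 g N₂ ÷ 28.014 g/mol = 0.042115 mol
Divide by the smallest (0.042115 mol): C 4.000, H 11.000, N 1.000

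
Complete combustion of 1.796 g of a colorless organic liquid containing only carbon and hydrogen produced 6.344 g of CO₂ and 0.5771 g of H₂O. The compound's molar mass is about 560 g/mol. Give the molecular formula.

C45H20

mol C = 6.344 g CO₂ ÷ 44.009 g/mol = 0.14415 mol
mol H = 2 × 0.5771 g H₂O ÷ 18.015 g/mol = 0.064069 mol
Divide by the smallest (0.064069 mol): C 2.250, H 1.000
Multiplying each by 4 gives whole numbers: C 9.00, H 4.00
Empirical formula: C9H4
Empirical-formula mass = 112.13 g/mol; 560 ÷ 112.13 ≈ 5, so the molecular formula is C45H20.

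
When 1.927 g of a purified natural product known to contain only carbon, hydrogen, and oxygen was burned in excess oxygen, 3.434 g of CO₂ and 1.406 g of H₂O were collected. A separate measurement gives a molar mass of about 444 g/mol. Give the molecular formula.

mol C = 3.434 g CO₂ ÷ 44.009 g/mol = 0.078029 mol
mol H = 2 × 1.406 g H₂O ÷ 18.015 g/mol = 0.15609 mol
mass O = 1.927 − (0.93721 + 0.15734) = 0.83245 g → mol O = 0.83245 ÷ 15.999 = 0.052031 mol
Divide by the smallest (0.052031 mol): C 1.500, H 3.000, O 1.000
Multiplying each by 2 gives whole numbers: C 3.00, H 6.00, O 2.00
Empirical formula: C3H6O2
Empirical-formula mass = 74.08 g/mol; 444 ÷ 74.08 ≈ 6, so the molecular formula is C18H36O12.

C18H36O12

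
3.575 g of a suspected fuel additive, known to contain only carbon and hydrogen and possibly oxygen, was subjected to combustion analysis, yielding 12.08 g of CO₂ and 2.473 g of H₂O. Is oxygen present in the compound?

no

mol C = 12.08 g CO₂ ÷ 44.009 g/mol = 0.27449 mol
mol H = 2 × 2.473 g H₂O ÷ 18.015 g/mol = 0.27455 mol
C and H together account for 3.5736 g — essentially the entire 3.575 g sample — so the compound contains no oxygen.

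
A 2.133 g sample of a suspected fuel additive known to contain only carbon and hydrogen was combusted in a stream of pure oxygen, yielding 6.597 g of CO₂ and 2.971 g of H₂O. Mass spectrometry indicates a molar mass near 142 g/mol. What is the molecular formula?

mol C = 6.597 g CO₂ ÷ 44.009 g/mol = 0.14990 mol
mol H = 2 × 2.971 g H₂O ÷ 18.015 g/mol = 0.32984 mol
Divide by the smallest (0.14990 mol): C 1.000, H 2.200
Multiplying each by 5 gives whole numbers: C 5.00, H 11.00
Empirical formula: C5H11
Empirical-formula mass = 71.14 g/mol; 142 ÷ 71.14 ≈ 2, so the molecular formula is C10H22.

C10H22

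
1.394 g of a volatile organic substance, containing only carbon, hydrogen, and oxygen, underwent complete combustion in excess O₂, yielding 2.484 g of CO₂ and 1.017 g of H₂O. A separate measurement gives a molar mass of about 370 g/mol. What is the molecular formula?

mol C = 2.484 g CO₂ ÷ 44.009 g/mol = 0.056443 mol
mol H = 2 × 1.017 g H₂O ÷ 18.015 g/mol = 0.11291 mol
mass O = 1.394 − (0.67794 + 0.11381) = 0.60225 g → mol O = 0.60225 ÷ 15.999 = 0.037643 mol
Divide by the smallest (0.037643 mol): C 1.499, H 2.999, O 1.000
Multiplying each by 2 gives whole numbers: C 3.00, H 6.00, O 2.00
Empirical formula: C3H6O2
Empirical-formula mass = 74.08 g/mol; 370 ÷ 74.08 ≈ 5, so the molecular formula is C15H30O10.

C15H30O10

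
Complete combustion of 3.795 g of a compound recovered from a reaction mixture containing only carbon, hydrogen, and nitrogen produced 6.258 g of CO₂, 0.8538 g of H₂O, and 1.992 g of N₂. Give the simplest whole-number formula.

C3H2N3

mol C = 6.258 g CO₂ ÷ 44.009 g/mol = 0.14220 mol
mol H = 2 × 0.8538 g H₂O ÷ 18.015 g/mol = 0.094788 mol
mol N = 2 × 1.992 g N₂ ÷ 28.014 g/mol = 0.14221 mol
Divide by the smallest (0.094788 mol): C 1.500, H 1.000, N 1.500
Multiplying each by 2 gives whole numbers: C 3.00, H 2.00, N 3.00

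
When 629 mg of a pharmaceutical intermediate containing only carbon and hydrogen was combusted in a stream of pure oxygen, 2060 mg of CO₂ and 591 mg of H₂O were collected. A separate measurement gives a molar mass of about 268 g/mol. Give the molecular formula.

C20H28

mol C = 2.06 g CO₂ ÷ 44.009 g/mol = 0.04681 mol
mol H = 2 × 0.591 g H₂O ÷ 18.015 g/mol = 0.06561 mol
Divide by the smallest (0.04681 mol): C 1.000, H 1.402
Multiplying each by 5 gives whole numbers: C 5.00, H 7.01
Empirical formula: C5H7
Empirical-formula mass = 67.11 g/mol; 268 ÷ 67.11 ≈ 4, so the molecular formula is C20H28.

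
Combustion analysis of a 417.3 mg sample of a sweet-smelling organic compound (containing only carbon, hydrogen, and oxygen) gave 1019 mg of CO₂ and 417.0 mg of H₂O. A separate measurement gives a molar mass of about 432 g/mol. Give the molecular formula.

C24H48O6

mol C = 1.019 g CO₂ ÷ 44.009 g/mol = 0.023154 mol
mol H = 2 × 0.4170 g H₂O ÷ 18.015 g/mol = 0.046295 mol
mass O = 0.4173 − (0.27811 + 0.046665) = 0.092528 g → mol O = 0.092528 ÷ 15.999 = 0.0057834 mol
Divide by the smallest (0.0057834 mol): C 4.004, H 8.005, O 1.000
Empirical formula: C4H8O
Empirical-formula mass = 72.11 g/mol; 432 ÷ 72.11 ≈ 6, so the molecular formula is C24H48O6.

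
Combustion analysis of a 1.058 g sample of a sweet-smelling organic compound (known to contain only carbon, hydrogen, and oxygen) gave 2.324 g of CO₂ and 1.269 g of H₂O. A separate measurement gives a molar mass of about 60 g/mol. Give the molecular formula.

C3H8O

mol C = 2.324 g CO₂ ÷ 44.009 g/mol = 0.052807 mol
mol H = 2 × 1.269 g H₂O ÷ 18.015 g/mol = 0.14088 mol
mass O = 1.058 − (0.63427 + 0.14201) = 0.28172 g → mol O = 0.28172 ÷ 15.999 = 0.017609 mol
Divide by the smallest (0.017609 mol): C 2.999, H 8.001, O 1.000
Empirical formula: C3H8O
Empirical-formula mass = 60.10 g/mol; 60 ÷ 60.10 ≈ 1, so the molecular formula is C3H8O.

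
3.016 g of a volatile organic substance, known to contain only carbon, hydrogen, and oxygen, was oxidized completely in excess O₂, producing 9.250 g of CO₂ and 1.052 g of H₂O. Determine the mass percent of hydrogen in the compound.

3.90%

mol C = 9.250 g CO₂ ÷ 44.009 g/mol = 0.21018 mol
mol H = 2 × 1.052 g H₂O ÷ 18.015 g/mol = 0.11679 mol
mass O = 3.016 − (2.5245 + 0.11773) = 0.37375 g → mol O = 0.37375 ÷ 15.999 = 0.023361 mol
mass % H = 0.11773 g ÷ 3.016 g × 100%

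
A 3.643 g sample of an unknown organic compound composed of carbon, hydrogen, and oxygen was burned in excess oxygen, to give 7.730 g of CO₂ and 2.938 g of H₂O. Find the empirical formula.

mol C = 7.730 g CO₂ ÷ 44.009 g/mol = 0.17565 mol
mol H = 2 × 2.938 g H₂O ÷ 18.015 g/mol = 0.32617 mol
mass O = 3.643 − (2.1097 + 0.32878) = 1.2045 g → mol O = 1.2045 ÷ 15.999 = 0.075288 mol
Divide by the smallest (0.075288 mol): C 2.333, H 4.332, O 1.000
Multiplying each by 3 gives whole numbers: C 7.00, H 13.00, O 3.00

C7H13O3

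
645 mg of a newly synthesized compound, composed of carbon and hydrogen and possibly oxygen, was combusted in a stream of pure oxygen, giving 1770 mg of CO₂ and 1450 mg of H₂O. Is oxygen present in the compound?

mol C = 1.77 g CO₂ ÷ 44.009 g/mol = 0.04022 mol
mol H = 2 × 1.45 g H₂O ÷ 18.015 g/mol = 0.1610 mol
C and H together account for 0.6453 g — essentially the entire 0.645 g sample — so the compound contains no oxygen.

no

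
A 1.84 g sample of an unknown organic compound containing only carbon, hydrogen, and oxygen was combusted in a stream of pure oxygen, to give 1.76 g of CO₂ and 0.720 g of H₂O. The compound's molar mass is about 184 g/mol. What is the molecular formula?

mol C = 1.76 g CO₂ ÷ 44.009 g/mol = 0.03999 mol
mol H = 2 × 0.720 g H₂O ÷ 18.015 g/mol = 0.07993 mol
mass O = 1.84 − (0.4803 + 0.08057) = 1.279 g → mol O = 1.279 ÷ 15.999 = 0.07995 mol
Divide by the smallest (0.03999 mol): C 1.000, H 1.999, O 1.999
Empirical formula: CH2O2
Empirical-formula mass = 46.02 g/mol; 184 ÷ 46.02 ≈ 4, so the molecular formula is C4H8O8.

C4H8O8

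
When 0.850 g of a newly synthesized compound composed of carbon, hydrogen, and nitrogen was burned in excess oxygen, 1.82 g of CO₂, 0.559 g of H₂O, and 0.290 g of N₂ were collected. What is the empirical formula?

mol C = 1.82 g CO₂ ÷ 44.009 g/mol = 0.04136 mol
mol H = 2 × 0.559 g H₂O ÷ 18.015 g/mol = 0.06206 mol
mol N = 2 × 0.290 g N₂ ÷ 28.014 g/mol = 0.02070 mol
Divide by the smallest (0.02070 mol): C 1.997, H 2.997, N 1.000

C2H3N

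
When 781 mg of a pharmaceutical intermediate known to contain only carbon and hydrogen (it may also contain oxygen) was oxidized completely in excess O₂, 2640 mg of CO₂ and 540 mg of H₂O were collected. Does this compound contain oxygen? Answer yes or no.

no

mol C = 2.64 g CO₂ ÷ 44.009 g/mol = 0.05999 mol
mol H = 2 × 0.540 g H₂O ÷ 18.015 g/mol = 0.05995 mol
C and H together account for 0.7809 g — essentially the entire 0.781 g sample — so the compound contains no oxygen.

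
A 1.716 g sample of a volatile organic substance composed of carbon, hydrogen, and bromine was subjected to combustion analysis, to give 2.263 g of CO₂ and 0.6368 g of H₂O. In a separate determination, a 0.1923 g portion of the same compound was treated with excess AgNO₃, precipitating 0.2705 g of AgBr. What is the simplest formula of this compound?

C8H11Br2

mol C = 2.263 g CO₂ ÷ 44.009 g/mol = 0.051421 mol
mol H = 2 × 0.6368 g H₂O ÷ 18.015 g/mol = 0.070697 mol
From the AgBr data: mol Br per gram of compound = (0.2705 ÷ 187.772) ÷ 0.1923 = 0.0074913 mol/g, so in the 1.716 g combustion sample mol Br = 0.012855 mol
Divide by the smallest (0.012855 mol): C 4.000, H 5.500, Br 1.000
Multiplying each by 2 gives whole numbers: C 8.00, H 11.00, Br 2.00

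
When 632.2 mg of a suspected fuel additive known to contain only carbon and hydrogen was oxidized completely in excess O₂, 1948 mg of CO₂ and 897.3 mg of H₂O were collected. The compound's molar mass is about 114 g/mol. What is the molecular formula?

C8H18

mol C = 1.948 g CO₂ ÷ 44.009 g/mol = 0.044264 mol
mol H = 2 × 0.8973 g H₂O ÷ 18.015 g/mol = 0.099617 mol
Divide by the smallest (0.044264 mol): C 1.000, H 2.251
Multiplying each by 4 gives whole numbers: C 4.00, H 9.00
Empirical formula: C4H9
Empirical-formula mass = 57.12 g/mol; 114 ÷ 57.12 ≈ 2, so the molecular formula is C8H18.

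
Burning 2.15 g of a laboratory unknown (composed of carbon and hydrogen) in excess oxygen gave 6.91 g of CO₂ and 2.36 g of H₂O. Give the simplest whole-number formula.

mol C = 6.91 g CO₂ ÷ 44.009 g/mol = 0.1570 mol
mol H = 2 × 2.36 g H₂O ÷ 18.015 g/mol = 0.2620 mol
Divide by the smallest (0.1570 mol): C 1.000, H 1.669
Multiplying each by 3 gives whole numbers: C 3.00, H 5.01

C3H5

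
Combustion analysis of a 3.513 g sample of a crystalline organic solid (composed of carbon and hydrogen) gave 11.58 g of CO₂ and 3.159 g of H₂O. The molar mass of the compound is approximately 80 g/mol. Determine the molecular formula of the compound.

C6H8

mol C = 11.58 g CO₂ ÷ 44.009 g/mol = 0.26313 mol
mol H = 2 × 3.159 g H₂O ÷ 18.015 g/mol = 0.35071 mol
Divide by the smallest (0.26313 mol): C 1.000, H 1.333
Multiplying each by 3 gives whole numbers: C 3.00, H 4.00
Empirical formula: C3H4
Empirical-formula mass = 40.06 g/mol; 80 ÷ 40.06 ≈ 2, so the molecular formula is C6H8.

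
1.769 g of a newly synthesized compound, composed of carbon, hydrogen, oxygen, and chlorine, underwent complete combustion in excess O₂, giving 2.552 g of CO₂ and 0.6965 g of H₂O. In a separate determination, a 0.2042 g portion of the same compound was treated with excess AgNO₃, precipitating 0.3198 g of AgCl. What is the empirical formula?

C3H4ClO

mol C = 2.552 g CO₂ ÷ 44.009 g/mol = 0.057988 mol
mol H = 2 × 0.6965 g H₂O ÷ 18.015 g/mol = 0.077324 mol
From the AgCl data: mol Cl per gram of compound = (0.3198 ÷ 143.318) ÷ 0.2042 = 0.010928 mol/g, so in the 1.769 g combustion sample mol Cl = 0.019331 mol
mass O = 1.769 − (0.69650 + 0.077943 + 0.68528) = 0.30928 g → mol O = 0.30928 ÷ 15.999 = 0.019331 mol
Divide by the smallest (0.019331 mol): C 3.000, H 4.000, Cl 1.000, O 1.000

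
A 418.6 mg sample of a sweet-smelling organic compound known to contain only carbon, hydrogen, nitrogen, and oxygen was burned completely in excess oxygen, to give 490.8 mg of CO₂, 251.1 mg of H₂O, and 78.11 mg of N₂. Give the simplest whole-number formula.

C2H5NO2

mol C = 0.4908 g CO₂ ÷ 44.009 g/mol = 0.011152 mol
mol H = 2 × 0.2511 g H₂O ÷ 18.015 g/mol = 0.027877 mol
mol N = 2 × 0.07811 g N₂ ÷ 28.014 g/mol = 0.0055765 mol
mass O = 0.4186 − (0.13395 + 0.028100 + 0.078110) = 0.17844 g → mol O = 0.17844 ÷ 15.999 = 0.011153 mol
Divide by the smallest (0.0055765 mol): C 2.000, H 4.999, N 1.000, O 2.000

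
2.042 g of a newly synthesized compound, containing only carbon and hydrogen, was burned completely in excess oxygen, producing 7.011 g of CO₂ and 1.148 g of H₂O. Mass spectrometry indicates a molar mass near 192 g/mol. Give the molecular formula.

mol C = 7.011 g CO₂ ÷ 44.009 g/mol = 0.15931 mol
mol H = 2 × 1.148 g H₂O ÷ 18.015 g/mol = 0.12745 mol
Divide by the smallest (0.12745 mol): C 1.250, H 1.000
Multiplying each by 4 gives whole numbers: C 5.00, H 4.00
Empirical formula: C5H4
Empirical-formula mass = 64.09 g/mol; 192 ÷ 64.09 ≈ 3, so the molecular formula is C15H12.

C15H12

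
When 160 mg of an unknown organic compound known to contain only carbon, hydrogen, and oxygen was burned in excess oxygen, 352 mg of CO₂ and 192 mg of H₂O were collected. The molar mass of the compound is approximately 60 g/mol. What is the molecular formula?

mol C = 0.352 g CO₂ ÷ 44.009 g/mol = 0.007998 mol
mol H = 2 × 0.192 g H₂O ÷ 18.015 g/mol = 0.02132 mol
mass O = 0.160 − (0.09607 + 0.02149) = 0.04245 g → mol O = 0.04245 ÷ 15.999 = 0.002653 mol
Divide by the smallest (0.002653 mol): C 3.015, H 8.034, O 1.000
Empirical formula: C3H8O
Empirical-formula mass = 60.10 g/mol; 60 ÷ 60.10 ≈ 1, so the molecular formula is C3H8O.

C3H8O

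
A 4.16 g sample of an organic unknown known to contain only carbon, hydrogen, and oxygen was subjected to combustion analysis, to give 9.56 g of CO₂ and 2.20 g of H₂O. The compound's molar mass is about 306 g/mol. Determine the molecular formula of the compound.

C16H18O6

mol C = 9.56 g CO₂ ÷ 44.009 g/mol = 0.2172 mol
mol H = 2 × 2.20 g H₂O ÷ 18.015 g/mol = 0.2442 mol
mass O = 4.16 − (2.609 + 0.2462) = 1.305 g → mol O = 1.305 ÷ 15.999 = 0.08155 mol
Divide by the smallest (0.08155 mol): C 2.664, H 2.995, O 1.000
Multiplying each by 3 gives whole numbers: C 7.99, H 8.99, O 3.00
Empirical formula: C8H9O3
Empirical-formula mass = 153.16 g/mol; 306 ÷ 153.16 ≈ 2, so the molecular formula is C16H18O6.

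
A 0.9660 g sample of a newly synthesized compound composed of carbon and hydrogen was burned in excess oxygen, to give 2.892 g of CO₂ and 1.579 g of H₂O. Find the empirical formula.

mol C = 2.892 g CO₂ ÷ 44.009 g/mol = 0.065714 mol
mol H = 2 × 1.579 g H₂O ÷ 18.015 g/mol = 0.17530 mol
Divide by the smallest (0.065714 mol): C 1.000, H 2.668
Multiplying each by 3 gives whole numbers: C 3.00, H 8.00

C3H8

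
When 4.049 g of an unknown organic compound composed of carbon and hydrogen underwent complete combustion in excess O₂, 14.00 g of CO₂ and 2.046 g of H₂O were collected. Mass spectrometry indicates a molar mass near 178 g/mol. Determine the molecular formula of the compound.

C14H10

mol C = 14.00 g CO₂ ÷ 44.009 g/mol = 0.31812 mol
mol H = 2 × 2.046 g H₂O ÷ 18.015 g/mol = 0.22714 mol
Divide by the smallest (0.22714 mol): C 1.401, H 1.000
Multiplying each by 5 gives whole numbers: C 7.00, H 5.00
Empirical formula: C7H5
Empirical-formula mass = 89.12 g/mol; 178 ÷ 89.12 ≈ 2, so the molecular formula is C14H10.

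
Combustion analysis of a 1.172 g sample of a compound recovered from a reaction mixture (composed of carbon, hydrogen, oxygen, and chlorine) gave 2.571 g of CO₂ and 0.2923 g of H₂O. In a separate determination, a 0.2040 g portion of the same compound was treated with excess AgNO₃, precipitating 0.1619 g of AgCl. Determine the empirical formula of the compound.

C9H5ClO2

mol C = 2.571 g CO₂ ÷ 44.009 g/mol = 0.058420 mol
mol H = 2 × 0.2923 g H₂O ÷ 18.015 g/mol = 0.032451 mol
From the AgCl data: mol Cl per gram of compound = (0.1619 ÷ 143.318) ÷ 0.2040 = 0.0055375 mol/g, so in the 1.172 g combustion sample mol Cl = 0.0064900 mol
mass O = 1.172 − (0.70168 + 0.032710 + 0.23007) = 0.20754 g → mol O = 0.20754 ÷ 15.999 = 0.012972 mol
Divide by the smallest (0.0064900 mol): C 9.002, H 5.000, Cl 1.000, O 1.999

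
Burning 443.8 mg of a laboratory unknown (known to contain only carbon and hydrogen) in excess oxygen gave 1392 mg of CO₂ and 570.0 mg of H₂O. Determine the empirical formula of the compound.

CH2

mol C = 1.392 g CO₂ ÷ 44.009 g/mol = 0.031630 mol
mol H = 2 × 0.5700 g H₂O ÷ 18.015 g/mol = 0.063281 mol
Divide by the smallest (0.031630 mol): C 1.000, H 2.001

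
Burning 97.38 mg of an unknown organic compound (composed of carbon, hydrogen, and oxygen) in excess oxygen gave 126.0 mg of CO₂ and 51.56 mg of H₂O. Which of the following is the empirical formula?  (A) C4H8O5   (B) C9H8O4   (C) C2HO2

(A) C4H8O5

mol C = 0.1260 g CO₂ ÷ 44.009 g/mol = 0.0028631 mol
mol H = 2 × 0.05156 g H₂O ÷ 18.015 g/mol = 0.0057241 mol
mass O = 0.09738 − (0.034388 + 0.0057699) = 0.057222 g → mol O = 0.057222 ÷ 15.999 = 0.0035766 mol
Divide by the smallest (0.0028631 mol): C 1.000, H 1.999, O 1.249
Multiplying each by 4 gives whole numbers: C 4.00, H 8.00, O 5.00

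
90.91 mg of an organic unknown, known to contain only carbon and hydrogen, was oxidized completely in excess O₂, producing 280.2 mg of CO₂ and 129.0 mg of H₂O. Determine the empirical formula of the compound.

mol C = 0.2802 g CO₂ ÷ 44.009 g/mol = 0.0063669 mol
mol H = 2 × 0.1290 g H₂O ÷ 18.015 g/mol = 0.014321 mol
Divide by the smallest (0.0063669 mol): C 1.000, H 2.249
Multiplying each by 4 gives whole numbers: C 4.00, H 9.00

C4H9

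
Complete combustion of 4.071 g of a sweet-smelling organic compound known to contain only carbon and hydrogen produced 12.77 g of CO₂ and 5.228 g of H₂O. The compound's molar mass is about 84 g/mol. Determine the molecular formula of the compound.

mol C = 12.77 g CO₂ ÷ 44.009 g/mol = 0.29017 mol
mol H = 2 × 5.228 g H₂O ÷ 18.015 g/mol = 0.58041 mol
Divide by the smallest (0.29017 mol): C 1.000, H 2.000
Empirical formula: CH2
Empirical-formula mass = 14.03 g/mol; 84 ÷ 14.03 ≈ 6, so the molecular formula is C6H12.

C6H12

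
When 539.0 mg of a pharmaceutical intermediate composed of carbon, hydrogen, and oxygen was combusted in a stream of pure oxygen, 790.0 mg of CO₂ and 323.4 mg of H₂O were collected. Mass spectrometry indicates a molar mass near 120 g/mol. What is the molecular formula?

C4H8O4

mol C = 0.7900 g CO₂ ÷ 44.009 g/mol = 0.017951 mol
mol H = 2 × 0.3234 g H₂O ÷ 18.015 g/mol = 0.035903 mol
mass O = 0.5390 − (0.21561 + 0.036191) = 0.28720 g → mol O = 0.28720 ÷ 15.999 = 0.017951 mol
Divide by the smallest (0.017951 mol): C 1.000, H 2.000, O 1.000
Empirical formula: CH2O
Empirical-formula mass = 30.03 g/mol; 120 ÷ 30.03 ≈ 4, so the molecular formula is C4H8O4.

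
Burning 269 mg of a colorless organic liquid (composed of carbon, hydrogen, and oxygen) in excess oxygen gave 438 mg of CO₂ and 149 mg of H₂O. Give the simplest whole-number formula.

C6H10O5

mol C = 0.438 g CO₂ ÷ 44.009 g/mol = 0.009953 mol
mol H = 2 × 0.149 g H₂O ÷ 18.015 g/mol = 0.01654 mol
mass O = 0.269 − (0.1195 + 0.01667) = 0.1328 g → mol O = 0.1328 ÷ 15.999 = 0.008300 mol
Divide by the smallest (0.008300 mol): C 1.199, H 1.993, O 1.000
Multiplying each by 5 gives whole numbers: C 6.00, H 9.97, O 5.00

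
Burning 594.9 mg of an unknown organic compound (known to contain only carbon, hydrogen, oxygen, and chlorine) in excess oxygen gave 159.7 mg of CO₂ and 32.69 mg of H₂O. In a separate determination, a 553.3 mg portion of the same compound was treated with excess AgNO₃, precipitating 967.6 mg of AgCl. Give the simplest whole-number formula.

mol C = 0.1597 g CO₂ ÷ 44.009 g/mol = 0.0036288 mol
mol H = 2 × 0.03269 g H₂O ÷ 18.015 g/mol = 0.0036292 mol
From the AgCl data: mol Cl per gram of compound = (0.9676 ÷ 143.318) ÷ 0.5533 = 0.012202 mol/g, so in the 0.5949 g combustion sample mol Cl = 0.0072590 mol
mass O = 0.5949 − (0.043586 + 0.0036582 + 0.25733) = 0.29032 g → mol O = 0.29032 ÷ 15.999 = 0.018146 mol
Divide by the smallest (0.0036288 mol): C 1.000, H 1.000, Cl 2.000, O 5.001

CHCl2O5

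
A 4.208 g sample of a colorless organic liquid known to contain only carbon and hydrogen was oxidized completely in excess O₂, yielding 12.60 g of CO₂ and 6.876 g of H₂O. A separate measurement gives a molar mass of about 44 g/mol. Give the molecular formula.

C3H8

mol C = 12.60 g CO₂ ÷ 44.009 g/mol = 0.28631 mol
mol H = 2 × 6.876 g H₂O ÷ 18.015 g/mol = 0.76336 mol
Divide by the smallest (0.28631 mol): C 1.000, H 2.666
Multiplying each by 3 gives whole numbers: C 3.00, H 8.00
Empirical formula: C3H8
Empirical-formula mass = 44.10 g/mol; 44 ÷ 44.10 ≈ 1, so the molecular formula is C3H8.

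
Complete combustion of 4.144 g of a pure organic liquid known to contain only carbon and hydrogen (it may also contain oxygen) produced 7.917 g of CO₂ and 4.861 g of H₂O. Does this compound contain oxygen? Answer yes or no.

mol C = 7.917 g CO₂ ÷ 44.009 g/mol = 0.17990 mol
mol H = 2 × 4.861 g H₂O ÷ 18.015 g/mol = 0.53966 mol
C and H account for only 2.7047 g of the 4.144 g sample; the remaining 1.4393 g must be oxygen.

yes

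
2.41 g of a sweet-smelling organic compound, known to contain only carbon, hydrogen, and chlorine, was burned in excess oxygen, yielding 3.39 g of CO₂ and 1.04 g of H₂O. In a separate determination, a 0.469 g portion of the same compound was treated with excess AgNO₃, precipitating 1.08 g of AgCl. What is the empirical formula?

mol C = 3.39 g CO₂ ÷ 44.009 g/mol = 0.07703 mol
mol H = 2 × 1.04 g H₂O ÷ 18.015 g/mol = 0.1155 mol
From the AgCl data: mol Cl per gram of compound = (1.08 ÷ 143.318) ÷ 0.469 = 0.01607 mol/g, so in the 2.41 g combustion sample mol Cl = 0.03872 mol
Divide by the smallest (0.03872 mol): C 1.989, H 2.982, Cl 1.000

C2H3Cl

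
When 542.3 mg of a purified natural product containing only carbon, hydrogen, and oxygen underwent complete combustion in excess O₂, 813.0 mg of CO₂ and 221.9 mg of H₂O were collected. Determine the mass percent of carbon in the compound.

40.92%

mol C = 0.8130 g CO₂ ÷ 44.009 g/mol = 0.018473 mol
mol H = 2 × 0.2219 g H₂O ÷ 18.015 g/mol = 0.024635 mol
mass O = 0.5423 − (0.22189 + 0.024832) = 0.29558 g → mol O = 0.29558 ÷ 15.999 = 0.018475 mol
mass % C = 0.22189 g ÷ 0.5423 g × 100%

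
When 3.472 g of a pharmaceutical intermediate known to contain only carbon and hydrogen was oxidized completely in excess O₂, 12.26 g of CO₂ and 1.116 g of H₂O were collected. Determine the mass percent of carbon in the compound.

96.37%

mol C = 12.26 g CO₂ ÷ 44.009 g/mol = 0.27858 mol
mol H = 2 × 1.116 g H₂O ÷ 18.015 g/mol = 0.12390 mol
mass % C = 3.3460 g ÷ 3.472 g × 100%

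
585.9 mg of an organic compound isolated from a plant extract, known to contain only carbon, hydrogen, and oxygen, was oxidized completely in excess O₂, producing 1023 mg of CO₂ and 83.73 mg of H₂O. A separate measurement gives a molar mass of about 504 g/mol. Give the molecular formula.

C20H8O16

mol C = 1.023 g CO₂ ÷ 44.009 g/mol = 0.023245 mol
mol H = 2 × 0.08373 g H₂O ÷ 18.015 g/mol = 0.0092956 mol
mass O = 0.5859 − (0.27920 + 0.0093700) = 0.29733 g → mol O = 0.29733 ÷ 15.999 = 0.018584 mol
Divide by the smallest (0.0092956 mol): C 2.501, H 1.000, O 1.999
Multiplying each by 2 gives whole numbers: C 5.00, H 2.00, O 4.00
Empirical formula: C5H2O4
Empirical-formula mass = 126.07 g/mol; 504 ÷ 126.07 ≈ 4, so the molecular formula is C20H8O16.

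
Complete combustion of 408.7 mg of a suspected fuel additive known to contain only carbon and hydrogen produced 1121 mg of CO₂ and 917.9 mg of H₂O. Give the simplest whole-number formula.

CH4

mol C = 1.121 g CO₂ ÷ 44.009 g/mol = 0.025472 mol
mol H = 2 × 0.9179 g H₂O ÷ 18.015 g/mol = 0.10190 mol
Divide by the smallest (0.025472 mol): C 1.000, H 4.001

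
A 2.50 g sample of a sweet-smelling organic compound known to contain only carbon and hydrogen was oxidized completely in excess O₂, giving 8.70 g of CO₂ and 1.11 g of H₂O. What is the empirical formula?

mol C = 8.70 g CO₂ ÷ 44.009 g/mol = 0.1977 mol
mol H = 2 × 1.11 g H₂O ÷ 18.015 g/mol = 0.1232 mol
Divide by the smallest (0.1232 mol): C 1.604, H 1.000
Multiplying each by 5 gives whole numbers: C 8.02, H 5.00

C8H5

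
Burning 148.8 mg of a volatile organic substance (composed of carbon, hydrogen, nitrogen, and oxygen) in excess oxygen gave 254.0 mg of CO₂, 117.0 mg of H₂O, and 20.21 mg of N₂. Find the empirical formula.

C4H9NO2

mol C = 0.2540 g CO₂ ÷ 44.009 g/mol = 0.0057715 mol
mol H = 2 × 0.1170 g H₂O ÷ 18.015 g/mol = 0.012989 mol
mol N = 2 × 0.02021 g N₂ ÷ 28.014 g/mol = 0.0014429 mol
mass O = 0.1488 − (0.069322 + 0.013093 + 0.020210) = 0.046175 g → mol O = 0.046175 ÷ 15.999 = 0.0028861 mol
Divide by the smallest (0.0014429 mol): C 4.000, H 9.002, N 1.000, O 2.000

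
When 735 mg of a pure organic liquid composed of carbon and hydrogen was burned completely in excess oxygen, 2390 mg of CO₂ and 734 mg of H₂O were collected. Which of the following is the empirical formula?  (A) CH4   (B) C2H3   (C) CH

mol C = 2.39 g CO₂ ÷ 44.009 g/mol = 0.05431 mol
mol H = 2 × 0.734 g H₂O ÷ 18.015 g/mol = 0.08149 mol
Divide by the smallest (0.05431 mol): C 1.000, H 1.500
Multiplying each by 2 gives whole numbers: C 2.00, H 3.00

(B) C2H3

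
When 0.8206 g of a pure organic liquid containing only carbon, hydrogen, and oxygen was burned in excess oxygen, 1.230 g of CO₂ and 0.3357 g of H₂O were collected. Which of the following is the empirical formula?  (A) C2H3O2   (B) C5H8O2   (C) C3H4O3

mol C = 1.230 g CO₂ ÷ 44.009 g/mol = 0.027949 mol
mol H = 2 × 0.3357 g H₂O ÷ 18.015 g/mol = 0.037269 mol
mass O = 0.8206 − (0.33569 + 0.037567) = 0.44734 g → mol O = 0.44734 ÷ 15.999 = 0.027960 mol
Divide by the smallest (0.027949 mol): C 1.000, H 1.333, O 1.000
Multiplying each by 3 gives whole numbers: C 3.00, H 4.00, O 3.00

(C) C3H4O3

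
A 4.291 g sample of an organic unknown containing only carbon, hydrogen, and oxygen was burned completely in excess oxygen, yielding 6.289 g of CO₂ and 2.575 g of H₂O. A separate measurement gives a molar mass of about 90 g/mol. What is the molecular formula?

mol C = 6.289 g CO₂ ÷ 44.009 g/mol = 0.14290 mol
mol H = 2 × 2.575 g H₂O ÷ 18.015 g/mol = 0.28587 mol
mass O = 4.291 − (1.7164 + 0.28816) = 2.2864 g → mol O = 2.2864 ÷ 15.999 = 0.14291 mol
Divide by the smallest (0.14290 mol): C 1.000, H 2.000, O 1.000
Empirical formula: CH2O
Empirical-formula mass = 30.03 g/mol; 90 ÷ 30.03 ≈ 3, so the molecular formula is C3H6O3.

C3H6O3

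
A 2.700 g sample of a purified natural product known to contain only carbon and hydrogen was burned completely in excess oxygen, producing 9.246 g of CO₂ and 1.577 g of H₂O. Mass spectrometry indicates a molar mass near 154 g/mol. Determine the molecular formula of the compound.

mol C = 9.246 g CO₂ ÷ 44.009 g/mol = 0.21009 mol
mol H = 2 × 1.577 g H₂O ÷ 18.015 g/mol = 0.17508 mol
Divide by the smallest (0.17508 mol): C 1.200, H 1.000
Multiplying each by 5 gives whole numbers: C 6.00, H 5.00
Empirical formula: C6H5
Empirical-formula mass = 77.11 g/mol; 154 ÷ 77.11 ≈ 2, so the molecular formula is C12H10.

C12H10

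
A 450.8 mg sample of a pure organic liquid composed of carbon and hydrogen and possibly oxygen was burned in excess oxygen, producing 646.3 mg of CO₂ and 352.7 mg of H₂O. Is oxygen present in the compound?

yes

mol C = 0.6463 g CO₂ ÷ 44.009 g/mol = 0.014686 mol
mol H = 2 × 0.3527 g H₂O ÷ 18.015 g/mol = 0.039156 mol
C and H account for only 0.21586 g of the 0.4508 g sample; the remaining 0.23494 g must be oxygen.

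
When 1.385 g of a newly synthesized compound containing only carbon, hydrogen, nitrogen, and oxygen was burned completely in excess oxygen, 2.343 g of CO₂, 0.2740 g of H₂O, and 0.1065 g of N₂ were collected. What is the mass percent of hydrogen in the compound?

2.21%

mol C = 2.343 g CO₂ ÷ 44.009 g/mol = 0.053239 mol
mol H = 2 × 0.2740 g H₂O ÷ 18.015 g/mol = 0.030419 mol
mol N = 2 × 0.1065 g N₂ ÷ 28.014 g/mol = 0.0076033 mol
mass O = 1.385 − (0.63945 + 0.030662 + 0.10650) = 0.60838 g → mol O = 0.60838 ÷ 15.999 = 0.038026 mol
mass % H = 0.030662 g ÷ 1.385 g × 100%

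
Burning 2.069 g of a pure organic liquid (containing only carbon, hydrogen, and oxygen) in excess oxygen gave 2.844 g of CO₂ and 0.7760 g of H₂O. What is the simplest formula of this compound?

C6H8O7

mol C = 2.844 g CO₂ ÷ 44.009 g/mol = 0.064623 mol
mol H = 2 × 0.7760 g H₂O ÷ 18.015 g/mol = 0.086150 mol
mass O = 2.069 − (0.77619 + 0.086840) = 1.2060 g → mol O = 1.2060 ÷ 15.999 = 0.075378 mol
Divide by the smallest (0.064623 mol): C 1.000, H 1.333, O 1.166
Multiplying each by 6 gives whole numbers: C 6.00, H 8.00, O 7.00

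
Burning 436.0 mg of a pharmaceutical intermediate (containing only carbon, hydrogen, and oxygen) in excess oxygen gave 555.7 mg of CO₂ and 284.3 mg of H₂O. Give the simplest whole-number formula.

C4H10O5

mol C = 0.5557 g CO₂ ÷ 44.009 g/mol = 0.012627 mol
mol H = 2 × 0.2843 g H₂O ÷ 18.015 g/mol = 0.031563 mol
mass O = 0.4360 − (0.15166 + 0.031815) = 0.25252 g → mol O = 0.25252 ÷ 15.999 = 0.015784 mol
Divide by the smallest (0.012627 mol): C 1.000, H 2.500, O 1.250
Multiplying each by 4 gives whole numbers: C 4.00, H 10.00, O 5.00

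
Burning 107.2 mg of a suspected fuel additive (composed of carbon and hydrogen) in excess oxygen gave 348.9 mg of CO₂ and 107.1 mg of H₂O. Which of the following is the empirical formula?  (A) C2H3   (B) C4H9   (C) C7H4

(A) C2H3

mol C = 0.3489 g CO₂ ÷ 44.009 g/mol = 0.0079279 mol
mol H = 2 × 0.1071 g H₂O ÷ 18.015 g/mol = 0.011890 mol
Divide by the smallest (0.0079279 mol): C 1.000, H 1.500
Multiplying each by 2 gives whole numbers: C 2.00, H 3.00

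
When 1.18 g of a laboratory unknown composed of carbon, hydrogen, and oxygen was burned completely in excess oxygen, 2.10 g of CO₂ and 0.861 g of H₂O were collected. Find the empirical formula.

C3H6O2

mol C = 2.10 g CO₂ ÷ 44.009 g/mol = 0.04772 mol
mol H = 2 × 0.861 g H₂O ÷ 18.015 g/mol = 0.09559 mol
mass O = 1.18 − (0.5731 + 0.09635) = 0.5105 g → mol O = 0.5105 ÷ 15.999 = 0.03191 mol
Divide by the smallest (0.03191 mol): C 1.495, H 2.996, O 1.000
Multiplying each by 2 gives whole numbers: C 2.99, H 5.99, O 2.00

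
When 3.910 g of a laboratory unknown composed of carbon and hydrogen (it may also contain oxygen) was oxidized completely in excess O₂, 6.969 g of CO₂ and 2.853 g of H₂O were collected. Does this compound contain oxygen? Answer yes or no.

mol C = 6.969 g CO₂ ÷ 44.009 g/mol = 0.15835 mol
mol H = 2 × 2.853 g H₂O ÷ 18.015 g/mol = 0.31674 mol
C and H account for only 2.2213 g of the 3.910 g sample; the remaining 1.6887 g must be oxygen.

yes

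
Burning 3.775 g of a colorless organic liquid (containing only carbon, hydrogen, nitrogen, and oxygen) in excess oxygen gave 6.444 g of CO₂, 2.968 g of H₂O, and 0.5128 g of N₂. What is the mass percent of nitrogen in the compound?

13.58%

mol C = 6.444 g CO₂ ÷ 44.009 g/mol = 0.14642 mol
mol H = 2 × 2.968 g H₂O ÷ 18.015 g/mol = 0.32950 mol
mol N = 2 × 0.5128 g N₂ ÷ 28.014 g/mol = 0.036610 mol
mass O = 3.775 − (1.7587 + 0.33214 + 0.51280) = 1.1714 g → mol O = 1.1714 ÷ 15.999 = 0.073214 mol
mass % N = 0.51280 g ÷ 3.775 g × 100%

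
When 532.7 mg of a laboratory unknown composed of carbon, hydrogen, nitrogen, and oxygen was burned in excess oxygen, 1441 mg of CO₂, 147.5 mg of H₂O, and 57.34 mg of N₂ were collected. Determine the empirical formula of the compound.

C8H4NO

mol C = 1.441 g CO₂ ÷ 44.009 g/mol = 0.032743 mol
mol H = 2 × 0.1475 g H₂O ÷ 18.015 g/mol = 0.016375 mol
mol N = 2 × 0.05734 g N₂ ÷ 28.014 g/mol = 0.0040937 mol
mass O = 0.5327 − (0.39328 + 0.016506 + 0.057340) = 0.065574 g → mol O = 0.065574 ÷ 15.999 = 0.0040986 mol
Divide by the smallest (0.0040937 mol): C 7.999, H 4.000, N 1.000, O 1.001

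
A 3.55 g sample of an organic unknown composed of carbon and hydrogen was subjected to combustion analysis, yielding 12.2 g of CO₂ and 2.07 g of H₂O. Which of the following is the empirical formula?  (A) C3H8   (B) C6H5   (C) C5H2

(B) C6H5

mol C = 12.2 g CO₂ ÷ 44.009 g/mol = 0.2772 mol
mol H = 2 × 2.07 g H₂O ÷ 18.015 g/mol = 0.2298 mol
Divide by the smallest (0.2298 mol): C 1.206, H 1.000
Multiplying each by 5 gives whole numbers: C 6.03, H 5.00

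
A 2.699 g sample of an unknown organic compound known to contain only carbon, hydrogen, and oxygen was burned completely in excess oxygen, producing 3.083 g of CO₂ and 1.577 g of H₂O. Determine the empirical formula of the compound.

mol C = 3.083 g CO₂ ÷ 44.009 g/mol = 0.070054 mol
mol H = 2 × 1.577 g H₂O ÷ 18.015 g/mol = 0.17508 mol
mass O = 2.699 − (0.84142 + 0.17648) = 1.6811 g → mol O = 1.6811 ÷ 15.999 = 0.10508 mol
Divide by the smallest (0.070054 mol): C 1.000, H 2.499, O 1.500
Multiplying each by 2 gives whole numbers: C 2.00, H 5.00, O 3.00

C2H5O3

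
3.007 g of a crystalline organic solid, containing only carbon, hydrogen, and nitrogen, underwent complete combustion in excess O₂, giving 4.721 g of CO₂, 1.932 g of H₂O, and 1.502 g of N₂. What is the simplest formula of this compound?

CH2N

mol C = 4.721 g CO₂ ÷ 44.009 g/mol = 0.10727 mol
mol H = 2 × 1.932 g H₂O ÷ 18.015 g/mol = 0.21449 mol
mol N = 2 × 1.502 g N₂ ÷ 28.014 g/mol = 0.10723 mol
Divide by the smallest (0.10723 mol): C 1.000, H 2.000, N 1.000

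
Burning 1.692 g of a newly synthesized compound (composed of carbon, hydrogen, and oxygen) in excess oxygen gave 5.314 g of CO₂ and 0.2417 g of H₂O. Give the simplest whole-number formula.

mol C = 5.314 g CO₂ ÷ 44.009 g/mol = 0.12075 mol
mol H = 2 × 0.2417 g H₂O ÷ 18.015 g/mol = 0.026833 mol
mass O = 1.692 − (1.4503 + 0.027048) = 0.21465 g → mol O = 0.21465 ÷ 15.999 = 0.013416 mol
Divide by the smallest (0.013416 mol): C 9.000, H 2.000, O 1.000

C9H2O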